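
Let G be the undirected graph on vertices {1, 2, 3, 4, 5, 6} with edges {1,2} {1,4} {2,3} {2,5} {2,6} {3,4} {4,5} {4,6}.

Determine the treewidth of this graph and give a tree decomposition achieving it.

Treewidth 2.
One optimal decomposition is:
Bags: B1 = {1, 2, 4}  B2 = {2, 3, 4}  B3 = {2, 4, 5}  B4 = {2, 4, 6}
Tree: B1–B2, B2–B3, B3–B4

Every bag has size at most 3, so the width is 3 − 1 = 2 and tw(G) ≤ 2. The edges 4–1–2–3–4 form a cycle, so G is not a tree and its treewidth is at least 2. Therefore the treewidth is 2.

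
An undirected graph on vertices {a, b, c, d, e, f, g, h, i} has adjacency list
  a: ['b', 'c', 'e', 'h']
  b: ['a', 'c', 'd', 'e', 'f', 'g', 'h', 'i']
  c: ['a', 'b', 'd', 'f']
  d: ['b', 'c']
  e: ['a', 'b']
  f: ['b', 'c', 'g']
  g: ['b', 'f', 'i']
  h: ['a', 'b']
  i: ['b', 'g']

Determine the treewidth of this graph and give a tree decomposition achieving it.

Treewidth 2.
One such decomposition:
Bags: B1 = {b, c, f}  B2 = {a, b, c}  B3 = {b, f, g}  B4 = {a, b, e}  B5 = {b, g, i}  B6 = {b, c, d}  B7 = {a, b, h}
Tree: B1–B2, B1–B3, B2–B4, B3–B5, B1–B6, B4–B7

The largest bag has 3 vertices, giving width 2; this decomposition certifies tw(G) ≤ 2. Conversely, {b, f, g} is a clique of size 3, and the vertices of any clique must share a bag in every tree decomposition; so some bag has ≥ 3 vertices and tw(G) ≥ 2. The upper and lower bounds meet at 2, so that is the treewidth.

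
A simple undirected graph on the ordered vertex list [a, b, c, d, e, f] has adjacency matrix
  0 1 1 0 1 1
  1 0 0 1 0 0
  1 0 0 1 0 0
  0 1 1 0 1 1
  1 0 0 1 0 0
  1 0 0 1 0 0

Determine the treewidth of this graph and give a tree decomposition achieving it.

The largest bag has 3 vertices, giving width 2; this decomposition certifies tw(G) ≤ 2. For the lower bound, G contains the cycle d–b–a–e–d, so G is not a forest; only forests have treewidth ≤ 1, hence tw(G) ≥ 2. Therefore the treewidth is 2.

Treewidth 2.
One such decomposition:
Bags: B1 = {a, b, d}  B2 = {a, d, e}  B3 = {a, c, d}  B4 = {a, d, f}
Tree: B1–B2, B2–B3, B3–B4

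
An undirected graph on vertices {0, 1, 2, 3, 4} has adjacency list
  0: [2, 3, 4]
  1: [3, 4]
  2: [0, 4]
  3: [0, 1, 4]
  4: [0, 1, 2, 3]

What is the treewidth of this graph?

2

A width-2 tree decomposition is:
Bags: B1 = {0, 3, 4}  B2 = {0, 2, 4}  B3 = {1, 3, 4}
Tree: B1–B2, B1–B3
Each bag holds 3 vertices, so the decomposition has width 2, which upper-bounds the treewidth. On the other hand G contains the 3-clique {0, 2, 4}. A clique must lie in a single bag of any decomposition, so no decomposition can have width below 2. The upper and lower bounds meet at 2, so that is the treewidth.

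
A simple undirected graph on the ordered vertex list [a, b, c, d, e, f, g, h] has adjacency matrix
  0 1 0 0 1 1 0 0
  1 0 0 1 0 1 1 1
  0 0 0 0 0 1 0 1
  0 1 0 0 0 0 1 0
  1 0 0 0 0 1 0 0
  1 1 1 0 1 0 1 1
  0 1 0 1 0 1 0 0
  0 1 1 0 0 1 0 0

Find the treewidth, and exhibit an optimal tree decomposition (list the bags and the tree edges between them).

Treewidth 2.
One such decomposition:
Bags: B1 = {b, f, h}  B2 = {a, b, f}  B3 = {c, f, h}  B4 = {b, f, g}  B5 = {a, e, f}  B6 = {b, d, g}
Tree: B1–B2, B1–B3, B2–B4, B2–B5, B4–B6

Every bag has size at most 3, so the width is 3 − 1 = 2 and tw(G) ≤ 2. On the other hand G contains the 3-clique {b, d, g}. A clique must lie in a single bag of any decomposition, so no decomposition can have width below 2. Combining the bounds, tw(G) = 2.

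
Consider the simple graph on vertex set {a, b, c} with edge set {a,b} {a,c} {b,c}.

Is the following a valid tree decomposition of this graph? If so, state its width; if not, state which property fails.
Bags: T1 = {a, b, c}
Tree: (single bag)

Yes; width 2.

Vertex coverage: the bags together contain {a, b, c}, the full vertex set. Edge coverage: each edge of G has both endpoints in at least one bag. Running intersection: for every vertex, the bags containing it form a connected subtree. All three properties hold, so this is a valid tree decomposition of width max|bag| − 1 = 2, and hence tw(G) ≤ 2.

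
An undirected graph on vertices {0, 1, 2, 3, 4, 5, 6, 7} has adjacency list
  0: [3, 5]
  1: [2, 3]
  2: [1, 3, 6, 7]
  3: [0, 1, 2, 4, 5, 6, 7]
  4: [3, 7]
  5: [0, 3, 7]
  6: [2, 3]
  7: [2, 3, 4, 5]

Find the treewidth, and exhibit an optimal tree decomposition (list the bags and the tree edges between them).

Each bag holds 3 vertices, so the decomposition has width 2, which upper-bounds the treewidth. Conversely, {0, 3, 5} is a clique of size 3, and the vertices of any clique must share a bag in every tree decomposition; so some bag has ≥ 3 vertices and tw(G) ≥ 2. Therefore the treewidth is 2.

Treewidth 2.
One optimal decomposition is:
Bags: B1 = {3, 5, 7}  B2 = {3, 4, 7}  B3 = {2, 3, 7}  B4 = {1, 2, 3}  B5 = {2, 3, 6}  B6 = {0, 3, 5}
Tree: B1–B2, B2–B3, B3–B4, B3–B5, B1–B6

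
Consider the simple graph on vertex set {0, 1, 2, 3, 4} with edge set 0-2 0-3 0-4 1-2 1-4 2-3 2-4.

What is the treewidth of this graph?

2

A width-2 tree decomposition is:
Bags: B1 = {0, 2, 4}  B2 = {0, 2, 3}  B3 = {1, 2, 4}
Tree: B1–B2, B1–B3
Each bag holds 3 vertices, so the decomposition has width 2, which upper-bounds the treewidth. For the lower bound, the 3 vertices {0, 2, 3} are pairwise adjacent, and any tree decomposition puts a clique entirely inside one bag — forcing width ≥ 2. Therefore the treewidth is 2.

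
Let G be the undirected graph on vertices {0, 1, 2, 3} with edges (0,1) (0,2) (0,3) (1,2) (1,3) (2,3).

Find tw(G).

3

A width-3 tree decomposition is:
Bags: B1 = {0, 1, 2, 3}
Tree: (single bag)
A single bag containing all 4 vertices is trivially a valid decomposition of width 3. Conversely, {0, 1, 2, 3} is a clique of size 4, and the vertices of any clique must share a bag in every tree decomposition; so some bag has ≥ 4 vertices and tw(G) ≥ 3. Combining the bounds, tw(G) = 3.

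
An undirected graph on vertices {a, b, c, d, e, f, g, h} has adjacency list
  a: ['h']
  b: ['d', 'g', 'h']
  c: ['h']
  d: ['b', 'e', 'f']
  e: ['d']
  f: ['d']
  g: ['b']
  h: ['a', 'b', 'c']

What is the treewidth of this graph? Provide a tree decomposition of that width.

The largest bag has 2 vertices, giving width 1; this decomposition certifies tw(G) ≤ 1. G has an edge, so its treewidth is at least 1. Therefore the treewidth is 1.

Treewidth 1.
One such decomposition:
Bags: B1 = {c, h}  B2 = {b, h}  B3 = {b, d}  B4 = {d, f}  B5 = {b, g}  B6 = {a, h}  B7 = {d, e}
Tree: B1–B2, B2–B3, B3–B4, B3–B5, B1–B6, B3–B7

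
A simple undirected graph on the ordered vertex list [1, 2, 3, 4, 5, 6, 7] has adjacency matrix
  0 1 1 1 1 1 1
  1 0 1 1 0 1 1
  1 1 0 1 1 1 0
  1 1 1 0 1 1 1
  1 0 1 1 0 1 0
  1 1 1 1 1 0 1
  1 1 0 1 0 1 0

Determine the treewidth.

A width-4 tree decomposition is:
Bags: B1 = {1, 3, 4, 5, 6}  B2 = {1, 2, 3, 4, 6}  B3 = {1, 2, 4, 6, 7}
Tree: B1–B2, B2–B3
Each bag holds 5 vertices, so the decomposition has width 4, which upper-bounds the treewidth. For the lower bound, the 5 vertices {1, 2, 3, 4, 6} are pairwise adjacent, and any tree decomposition puts a clique entirely inside one bag — forcing width ≥ 4. Therefore the treewidth is 4.

4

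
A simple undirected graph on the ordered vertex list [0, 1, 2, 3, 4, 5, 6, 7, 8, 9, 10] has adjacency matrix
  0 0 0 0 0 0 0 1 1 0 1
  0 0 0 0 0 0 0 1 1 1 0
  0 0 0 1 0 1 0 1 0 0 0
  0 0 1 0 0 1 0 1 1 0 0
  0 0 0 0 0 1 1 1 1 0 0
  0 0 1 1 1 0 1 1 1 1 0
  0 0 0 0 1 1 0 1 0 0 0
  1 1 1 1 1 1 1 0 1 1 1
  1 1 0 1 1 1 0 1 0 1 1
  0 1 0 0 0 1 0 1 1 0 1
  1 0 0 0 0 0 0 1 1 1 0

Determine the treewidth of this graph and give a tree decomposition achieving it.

The largest bag has 4 vertices, giving width 3; this decomposition certifies tw(G) ≤ 3. For the lower bound, the 4 vertices {0, 7, 8, 10} are pairwise adjacent, and any tree decomposition puts a clique entirely inside one bag — forcing width ≥ 3. Combining the bounds, tw(G) = 3.

Treewidth 3.
One optimal decomposition is:
Bags: B1 = {5, 7, 8, 9}  B2 = {4, 5, 7, 8}  B3 = {7, 8, 9, 10}  B4 = {3, 5, 7, 8}  B5 = {1, 7, 8, 9}  B6 = {2, 3, 5, 7}  B7 = {4, 5, 6, 7}  B8 = {0, 7, 8, 10}
Tree: B1–B2, B1–B3, B1–B4, B3–B5, B4–B6, B2–B7, B3–B8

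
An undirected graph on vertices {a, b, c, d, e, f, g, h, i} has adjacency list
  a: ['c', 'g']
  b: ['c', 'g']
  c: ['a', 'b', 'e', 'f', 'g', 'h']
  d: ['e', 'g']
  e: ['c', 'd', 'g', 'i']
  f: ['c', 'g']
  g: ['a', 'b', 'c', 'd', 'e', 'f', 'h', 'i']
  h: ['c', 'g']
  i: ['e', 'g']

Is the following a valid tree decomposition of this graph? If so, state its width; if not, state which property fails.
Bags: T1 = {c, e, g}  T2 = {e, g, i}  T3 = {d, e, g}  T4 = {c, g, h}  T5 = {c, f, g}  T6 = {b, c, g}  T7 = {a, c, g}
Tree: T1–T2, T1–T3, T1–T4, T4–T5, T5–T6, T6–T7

Every vertex of G appears in some bag (union = {a, b, c, d, e, f, g, h, i}); every edge is covered by a bag; and for each vertex v the set of bags containing v is connected in the bag tree. The decomposition is therefore valid. The largest bag has 3 vertices, so the width is 2.

Yes; width 2.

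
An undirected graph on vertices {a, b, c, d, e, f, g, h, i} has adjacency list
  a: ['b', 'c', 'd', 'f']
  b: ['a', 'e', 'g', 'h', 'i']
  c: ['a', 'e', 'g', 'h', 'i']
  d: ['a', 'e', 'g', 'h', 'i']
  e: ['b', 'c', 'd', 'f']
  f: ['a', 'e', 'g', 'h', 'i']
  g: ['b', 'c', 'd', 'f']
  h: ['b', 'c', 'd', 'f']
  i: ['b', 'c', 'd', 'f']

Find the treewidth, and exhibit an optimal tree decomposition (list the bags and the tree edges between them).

Treewidth 4.
One optimal decomposition is:
Bags: B1 = {b, c, d, e, f}  B2 = {b, c, d, f, g}  B3 = {b, c, d, f, i}  B4 = {b, c, d, f, h}  B5 = {a, b, c, d, f}
Tree: B1–B2, B2–B3, B3–B4, B4–B5

The largest bag has 5 vertices, giving width 4; this decomposition certifies tw(G) ≤ 4. For the lower bound: the 5 vertex sets {b,e}, {f,g}, {d,i}, {c}, {h} are disjoint, each induces a connected subgraph, and every pair is joined by at least one edge of G. Contracting each set to a single vertex therefore yields K_{5} as a minor, and since treewidth is minor-monotone, tw(G) ≥ tw(K_{5}) = 4. The upper and lower bounds meet at 4, so that is the treewidth.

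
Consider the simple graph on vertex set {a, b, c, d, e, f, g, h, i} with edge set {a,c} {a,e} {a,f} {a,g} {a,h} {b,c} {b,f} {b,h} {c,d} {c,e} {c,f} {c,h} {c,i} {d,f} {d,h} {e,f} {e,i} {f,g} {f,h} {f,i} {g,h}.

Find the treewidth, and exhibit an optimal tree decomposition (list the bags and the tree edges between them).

Every bag has size at most 4, so the width is 4 − 1 = 3 and tw(G) ≤ 3. For the lower bound, the 4 vertices {a, f, g, h} are pairwise adjacent, and any tree decomposition puts a clique entirely inside one bag — forcing width ≥ 3. Combining the bounds, tw(G) = 3.

Treewidth 3.
One optimal decomposition is:
Bags: B1 = {b, c, f, h}  B2 = {a, c, f, h}  B3 = {a, c, e, f}  B4 = {a, f, g, h}  B5 = {c, e, f, i}  B6 = {c, d, f, h}
Tree: B1–B2, B2–B3, B2–B4, B3–B5, B2–B6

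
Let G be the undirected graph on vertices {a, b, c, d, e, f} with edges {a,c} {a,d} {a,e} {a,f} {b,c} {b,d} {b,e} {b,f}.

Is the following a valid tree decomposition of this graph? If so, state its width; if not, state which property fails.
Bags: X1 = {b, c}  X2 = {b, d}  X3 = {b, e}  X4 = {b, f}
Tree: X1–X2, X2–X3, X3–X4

No — vertex a appears in no bag.

A tree decomposition must satisfy three properties: every vertex lies in some bag; for every edge, both endpoints lie together in some bag; and for every vertex, the bags containing it form a connected subtree. Here vertex a appears in no bag, so the decomposition is invalid.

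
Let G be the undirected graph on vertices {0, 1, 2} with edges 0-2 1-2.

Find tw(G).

1

A width-1 tree decomposition is:
Bags: B1 = {0, 2}  B2 = {1, 2}
Tree: B1–B2
Every bag has size at most 2, so the width is 2 − 1 = 1 and tw(G) ≤ 1. Since G has at least one edge (e.g. 0–2), it is not an edgeless graph, so tw(G) ≥ 1. Hence tw(G) = 1 exactly.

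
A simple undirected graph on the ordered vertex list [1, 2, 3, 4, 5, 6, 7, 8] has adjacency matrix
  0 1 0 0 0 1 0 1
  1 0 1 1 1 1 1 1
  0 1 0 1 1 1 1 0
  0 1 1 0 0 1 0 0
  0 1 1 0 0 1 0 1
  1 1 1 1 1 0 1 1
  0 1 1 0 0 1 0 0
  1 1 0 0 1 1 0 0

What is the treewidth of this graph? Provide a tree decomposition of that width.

Each bag holds 4 vertices, so the decomposition has width 3, which upper-bounds the treewidth. On the other hand G contains the 4-clique {1, 2, 6, 8}. A clique must lie in a single bag of any decomposition, so no decomposition can have width below 3. Combining the bounds, tw(G) = 3.

Treewidth 3.
One such decomposition:
Bags: B1 = {2, 3, 5, 6}  B2 = {2, 5, 6, 8}  B3 = {2, 3, 6, 7}  B4 = {2, 3, 4, 6}  B5 = {1, 2, 6, 8}
Tree: B1–B2, B1–B3, B1–B4, B2–B5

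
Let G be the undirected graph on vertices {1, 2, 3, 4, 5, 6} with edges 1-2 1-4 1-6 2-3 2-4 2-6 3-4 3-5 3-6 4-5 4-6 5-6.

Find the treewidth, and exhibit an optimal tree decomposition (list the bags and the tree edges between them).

Treewidth 3.
One such decomposition:
Bags: B1 = {2, 3, 4, 6}  B2 = {1, 2, 4, 6}  B3 = {3, 4, 5, 6}
Tree: B1–B2, B1–B3

Each bag holds 4 vertices, so the decomposition has width 3, which upper-bounds the treewidth. For the lower bound, the 4 vertices {1, 2, 4, 6} are pairwise adjacent, and any tree decomposition puts a clique entirely inside one bag — forcing width ≥ 3. Therefore the treewidth is 3.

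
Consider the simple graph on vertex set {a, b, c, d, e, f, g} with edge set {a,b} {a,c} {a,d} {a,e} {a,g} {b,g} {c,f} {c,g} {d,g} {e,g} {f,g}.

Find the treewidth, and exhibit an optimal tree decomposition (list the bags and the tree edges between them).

Each bag holds 3 vertices, so the decomposition has width 2, which upper-bounds the treewidth. Conversely, {a, d, g} is a clique of size 3, and the vertices of any clique must share a bag in every tree decomposition; so some bag has ≥ 3 vertices and tw(G) ≥ 2. The upper and lower bounds meet at 2, so that is the treewidth.

Treewidth 2.
One such decomposition:
Bags: B1 = {a, c, g}  B2 = {a, b, g}  B3 = {c, f, g}  B4 = {a, d, g}  B5 = {a, e, g}
Tree: B1–B2, B1–B3, B2–B4, B1–B5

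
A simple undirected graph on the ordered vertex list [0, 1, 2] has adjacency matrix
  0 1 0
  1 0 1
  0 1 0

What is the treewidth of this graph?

1

A width-1 tree decomposition is:
Bags: B1 = {0, 1}  B2 = {1, 2}
Tree: B1–B2
Each bag holds 2 vertices, so the decomposition has width 1, which upper-bounds the treewidth. Since G has at least one edge (e.g. 0–1), it is not an edgeless graph, so tw(G) ≥ 1. Combining the bounds, tw(G) = 1.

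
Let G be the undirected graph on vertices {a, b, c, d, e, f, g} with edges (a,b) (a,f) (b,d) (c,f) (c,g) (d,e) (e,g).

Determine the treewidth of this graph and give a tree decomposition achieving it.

Treewidth 2.
One such decomposition:
Bags: B1 = {a, c, f}  B2 = {a, b, c}  B3 = {b, c, d}  B4 = {c, d, e}  B5 = {c, e, g}
Tree: B1–B2, B2–B3, B3–B4, B4–B5

Each bag holds 3 vertices, so the decomposition has width 2, which upper-bounds the treewidth. For the lower bound, G contains the cycle c–f–a–b–d–e–g–c, so G is not a forest; only forests have treewidth ≤ 1, hence tw(G) ≥ 2. The upper and lower bounds meet at 2, so that is the treewidth.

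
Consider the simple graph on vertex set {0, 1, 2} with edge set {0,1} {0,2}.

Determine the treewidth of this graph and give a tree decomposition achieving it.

Treewidth 1.
Bags: B1 = {0, 2}  B2 = {0, 1}
Tree: B1–B2

Each bag holds 2 vertices, so the decomposition has width 1, which upper-bounds the treewidth. Since G has at least one edge (e.g. 2–0), it is not an edgeless graph, so tw(G) ≥ 1. Therefore the treewidth is 1.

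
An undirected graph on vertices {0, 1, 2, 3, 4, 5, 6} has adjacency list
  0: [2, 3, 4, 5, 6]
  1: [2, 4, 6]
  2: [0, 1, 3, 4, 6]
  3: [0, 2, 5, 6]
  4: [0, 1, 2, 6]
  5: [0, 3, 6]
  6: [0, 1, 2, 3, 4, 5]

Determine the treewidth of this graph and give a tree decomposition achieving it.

Each bag holds 4 vertices, so the decomposition has width 3, which upper-bounds the treewidth. On the other hand G contains the 4-clique {0, 2, 3, 6}. A clique must lie in a single bag of any decomposition, so no decomposition can have width below 3. Therefore the treewidth is 3.

Treewidth 3.
Bags: B1 = {0, 2, 3, 6}  B2 = {0, 3, 5, 6}  B3 = {0, 2, 4, 6}  B4 = {1, 2, 4, 6}
Tree: B1–B2, B1–B3, B3–B4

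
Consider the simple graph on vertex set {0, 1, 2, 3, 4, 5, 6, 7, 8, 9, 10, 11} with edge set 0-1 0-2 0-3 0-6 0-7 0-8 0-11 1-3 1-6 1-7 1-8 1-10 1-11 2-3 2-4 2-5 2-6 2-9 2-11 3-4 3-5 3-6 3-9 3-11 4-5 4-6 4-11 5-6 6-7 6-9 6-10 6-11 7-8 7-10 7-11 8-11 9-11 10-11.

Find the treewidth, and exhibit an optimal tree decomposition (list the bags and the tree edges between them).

Every bag has size at most 5, so the width is 5 − 1 = 4 and tw(G) ≤ 4. Conversely, {0, 1, 7, 8, 11} is a clique of size 5, and the vertices of any clique must share a bag in every tree decomposition; so some bag has ≥ 5 vertices and tw(G) ≥ 4. Combining the bounds, tw(G) = 4.

Treewidth 4.
Bags: B1 = {0, 1, 3, 6, 11}  B2 = {0, 2, 3, 6, 11}  B3 = {2, 3, 6, 9, 11}  B4 = {0, 1, 6, 7, 11}  B5 = {2, 3, 4, 6, 11}  B6 = {2, 3, 4, 5, 6}  B7 = {0, 1, 7, 8, 11}  B8 = {1, 6, 7, 10, 11}
Tree: B1–B2, B2–B3, B1–B4, B2–B5, B5–B6, B4–B7, B4–B8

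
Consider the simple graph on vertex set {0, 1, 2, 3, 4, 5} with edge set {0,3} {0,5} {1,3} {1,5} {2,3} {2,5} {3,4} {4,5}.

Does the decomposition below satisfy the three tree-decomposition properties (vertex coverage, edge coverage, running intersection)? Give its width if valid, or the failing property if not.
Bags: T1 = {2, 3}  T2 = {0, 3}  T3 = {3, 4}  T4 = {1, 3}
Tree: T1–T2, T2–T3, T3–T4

No — vertex 5 appears in no bag.

A tree decomposition must satisfy three properties: every vertex lies in some bag; for every edge, both endpoints lie together in some bag; and for every vertex, the bags containing it form a connected subtree. Here vertex 5 appears in no bag, so the decomposition is invalid.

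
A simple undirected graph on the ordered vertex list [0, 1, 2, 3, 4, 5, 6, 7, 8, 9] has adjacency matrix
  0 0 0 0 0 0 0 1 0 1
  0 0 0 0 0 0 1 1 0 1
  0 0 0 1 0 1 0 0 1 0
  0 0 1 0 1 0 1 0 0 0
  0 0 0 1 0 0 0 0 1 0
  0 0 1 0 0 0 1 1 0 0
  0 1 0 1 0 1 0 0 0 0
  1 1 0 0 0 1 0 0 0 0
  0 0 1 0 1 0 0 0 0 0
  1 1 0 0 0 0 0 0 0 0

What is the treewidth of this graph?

A width-2 tree decomposition is:
Bags: B1 = {0, 7, 9}  B2 = {1, 7, 9}  B3 = {1, 5, 7}  B4 = {1, 5, 6}  B5 = {2, 5, 6}  B6 = {2, 3, 6}  B7 = {2, 3, 8}  B8 = {3, 4, 8}
Tree: B1–B2, B2–B3, B3–B4, B4–B5, B5–B6, B6–B7, B7–B8
The largest bag has 3 vertices, giving width 2; this decomposition certifies tw(G) ≤ 2. The edges 0–9–1–7–0 form a cycle, so G is not a tree and its treewidth is at least 2. Combining the bounds, tw(G) = 2.

2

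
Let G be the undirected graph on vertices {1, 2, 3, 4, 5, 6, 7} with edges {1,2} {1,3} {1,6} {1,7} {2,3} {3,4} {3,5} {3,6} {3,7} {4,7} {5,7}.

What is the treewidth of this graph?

A width-2 tree decomposition is:
Bags: B1 = {1, 3, 7}  B2 = {1, 3, 6}  B3 = {3, 4, 7}  B4 = {1, 2, 3}  B5 = {3, 5, 7}
Tree: B1–B2, B1–B3, B1–B4, B1–B5
Each bag holds 3 vertices, so the decomposition has width 2, which upper-bounds the treewidth. For the lower bound, the 3 vertices {1, 2, 3} are pairwise adjacent, and any tree decomposition puts a clique entirely inside one bag — forcing width ≥ 2. Hence tw(G) = 2 exactly.

2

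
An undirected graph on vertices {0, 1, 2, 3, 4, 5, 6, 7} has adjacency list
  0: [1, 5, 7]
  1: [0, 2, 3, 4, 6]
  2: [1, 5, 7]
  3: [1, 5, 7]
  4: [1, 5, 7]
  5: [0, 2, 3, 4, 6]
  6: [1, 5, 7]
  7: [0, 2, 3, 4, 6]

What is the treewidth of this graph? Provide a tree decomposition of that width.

Treewidth 3.
Bags: B1 = {1, 2, 5, 7}  B2 = {1, 4, 5, 7}  B3 = {1, 3, 5, 7}  B4 = {1, 5, 6, 7}  B5 = {0, 1, 5, 7}
Tree: B1–B2, B2–B3, B3–B4, B4–B5

Every bag has size at most 4, so the width is 4 − 1 = 3 and tw(G) ≤ 3. For the lower bound: the 4 vertex sets {2,5}, {1,4}, {7}, {3} are disjoint, each induces a connected subgraph, and every pair is joined by at least one edge of G. Contracting each set to a single vertex therefore yields K_{4} as a minor, and since treewidth is minor-monotone, tw(G) ≥ tw(K_{4}) = 3. Combining the bounds, tw(G) = 3.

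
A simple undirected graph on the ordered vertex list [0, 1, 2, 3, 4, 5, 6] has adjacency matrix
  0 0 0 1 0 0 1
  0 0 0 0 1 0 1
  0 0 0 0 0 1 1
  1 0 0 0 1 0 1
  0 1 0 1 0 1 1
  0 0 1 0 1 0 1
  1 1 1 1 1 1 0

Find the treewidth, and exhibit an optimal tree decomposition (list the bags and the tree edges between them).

Treewidth 2.
One optimal decomposition is:
Bags: B1 = {4, 5, 6}  B2 = {2, 5, 6}  B3 = {1, 4, 6}  B4 = {3, 4, 6}  B5 = {0, 3, 6}
Tree: B1–B2, B1–B3, B3–B4, B4–B5

Every bag has size at most 3, so the width is 3 − 1 = 2 and tw(G) ≤ 2. For the lower bound, the 3 vertices {0, 3, 6} are pairwise adjacent, and any tree decomposition puts a clique entirely inside one bag — forcing width ≥ 2. Combining the bounds, tw(G) = 2.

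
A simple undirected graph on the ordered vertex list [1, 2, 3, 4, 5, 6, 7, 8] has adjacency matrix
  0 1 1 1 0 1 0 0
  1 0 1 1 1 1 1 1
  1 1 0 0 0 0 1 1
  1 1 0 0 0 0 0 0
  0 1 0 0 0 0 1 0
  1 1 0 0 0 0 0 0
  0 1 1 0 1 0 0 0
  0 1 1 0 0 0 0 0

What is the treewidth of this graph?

2

A width-2 tree decomposition is:
Bags: B1 = {1, 2, 3}  B2 = {2, 3, 7}  B3 = {1, 2, 6}  B4 = {2, 3, 8}  B5 = {1, 2, 4}  B6 = {2, 5, 7}
Tree: B1–B2, B1–B3, B1–B4, B3–B5, B2–B6
Every bag has size at most 3, so the width is 3 − 1 = 2 and tw(G) ≤ 2. On the other hand G contains the 3-clique {2, 3, 8}. A clique must lie in a single bag of any decomposition, so no decomposition can have width below 2. Hence tw(G) = 2 exactly.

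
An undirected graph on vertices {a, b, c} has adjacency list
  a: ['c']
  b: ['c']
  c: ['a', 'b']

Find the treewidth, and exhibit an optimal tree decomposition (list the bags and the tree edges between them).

Treewidth 1.
Bags: B1 = {a, c}  B2 = {b, c}
Tree: B1–B2

Every bag has size at most 2, so the width is 2 − 1 = 1 and tw(G) ≤ 1. Since G has at least one edge (e.g. c–a), it is not an edgeless graph, so tw(G) ≥ 1. Combining the bounds, tw(G) = 1.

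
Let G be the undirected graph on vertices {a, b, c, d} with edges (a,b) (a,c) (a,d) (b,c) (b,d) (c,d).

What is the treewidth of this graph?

A width-3 tree decomposition is:
Bags: B1 = {a, b, c, d}
Tree: (single bag)
A single bag containing all 4 vertices is trivially a valid decomposition of width 3. Conversely, {a, b, c, d} is a clique of size 4, and the vertices of any clique must share a bag in every tree decomposition; so some bag has ≥ 4 vertices and tw(G) ≥ 3. Combining the bounds, tw(G) = 3.

3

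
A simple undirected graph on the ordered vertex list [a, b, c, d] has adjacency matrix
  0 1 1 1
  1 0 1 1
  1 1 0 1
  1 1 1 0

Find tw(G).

A width-3 tree decomposition is:
Bags: B1 = {a, b, c, d}
Tree: (single bag)
A single bag containing all 4 vertices is trivially a valid decomposition of width 3. On the other hand G contains the 4-clique {a, b, c, d}. A clique must lie in a single bag of any decomposition, so no decomposition can have width below 3. Hence tw(G) = 3 exactly.

3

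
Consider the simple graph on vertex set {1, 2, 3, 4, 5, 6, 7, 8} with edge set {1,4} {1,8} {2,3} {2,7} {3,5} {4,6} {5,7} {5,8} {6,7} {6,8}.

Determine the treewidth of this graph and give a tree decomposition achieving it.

The largest bag has 3 vertices, giving width 2; this decomposition certifies tw(G) ≤ 2. Since 3–2–7–5–3 is a cycle in G, G is not acyclic. Forests are exactly the graphs of treewidth ≤ 1, so tw(G) ≥ 2. Combining the bounds, tw(G) = 2.

Treewidth 2.
One such decomposition:
Bags: B1 = {2, 3, 5}  B2 = {2, 5, 7}  B3 = {5, 7, 8}  B4 = {6, 7, 8}  B5 = {1, 6, 8}  B6 = {1, 4, 6}
Tree: B1–B2, B2–B3, B3–B4, B4–B5, B5–B6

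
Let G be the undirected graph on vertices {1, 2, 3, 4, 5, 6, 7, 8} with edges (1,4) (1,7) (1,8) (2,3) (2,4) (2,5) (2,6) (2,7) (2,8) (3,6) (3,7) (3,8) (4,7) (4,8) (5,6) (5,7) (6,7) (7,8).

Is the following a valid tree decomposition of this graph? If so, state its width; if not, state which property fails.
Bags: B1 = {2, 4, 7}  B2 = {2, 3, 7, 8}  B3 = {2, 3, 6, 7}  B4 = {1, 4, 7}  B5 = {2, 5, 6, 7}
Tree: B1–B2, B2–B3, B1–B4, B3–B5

No — edge (8,4) lies in no bag.

A tree decomposition must satisfy three properties: every vertex lies in some bag; for every edge, both endpoints lie together in some bag; and for every vertex, the bags containing it form a connected subtree. Here edge (8,4) lies in no bag, so the decomposition is invalid.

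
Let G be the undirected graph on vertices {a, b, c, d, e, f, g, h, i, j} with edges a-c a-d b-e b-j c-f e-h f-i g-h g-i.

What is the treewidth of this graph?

1

A width-1 tree decomposition is:
Bags: B1 = {b, j}  B2 = {b, e}  B3 = {e, h}  B4 = {g, h}  B5 = {g, i}  B6 = {f, i}  B7 = {c, f}  B8 = {a, c}  B9 = {a, d}
Tree: B1–B2, B2–B3, B3–B4, B4–B5, B5–B6, B6–B7, B7–B8, B8–B9
Each bag holds 2 vertices, so the decomposition has width 1, which upper-bounds the treewidth. G has an edge, so its treewidth is at least 1. The upper and lower bounds meet at 1, so that is the treewidth.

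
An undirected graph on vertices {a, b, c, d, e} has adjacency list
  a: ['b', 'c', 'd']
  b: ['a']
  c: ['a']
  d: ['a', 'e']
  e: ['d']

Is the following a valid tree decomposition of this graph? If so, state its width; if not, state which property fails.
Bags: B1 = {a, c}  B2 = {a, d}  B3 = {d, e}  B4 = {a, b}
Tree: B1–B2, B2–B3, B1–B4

Yes; width 1.

Every vertex of G appears in some bag (union = {a, b, c, d, e}); every edge is covered by a bag; and for each vertex v the set of bags containing v is connected in the bag tree. The decomposition is therefore valid. The largest bag has 2 vertices, so the width is 1.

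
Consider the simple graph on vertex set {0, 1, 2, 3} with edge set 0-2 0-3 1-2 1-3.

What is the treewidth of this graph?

A width-2 tree decomposition is:
Bags: B1 = {0, 1, 2}  B2 = {0, 1, 3}
Tree: B1–B2
Every bag has size at most 3, so the width is 3 − 1 = 2 and tw(G) ≤ 2. The edges 0–2–1–3–0 form a cycle, so G is not a tree and its treewidth is at least 2. The upper and lower bounds meet at 2, so that is the treewidth.

2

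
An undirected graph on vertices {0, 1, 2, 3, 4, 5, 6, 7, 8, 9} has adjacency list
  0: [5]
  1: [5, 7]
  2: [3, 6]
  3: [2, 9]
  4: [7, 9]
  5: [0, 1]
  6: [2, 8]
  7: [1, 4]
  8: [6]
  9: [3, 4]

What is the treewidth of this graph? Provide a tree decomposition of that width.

Every bag has size at most 2, so the width is 2 − 1 = 1 and tw(G) ≤ 1. G has an edge, so its treewidth is at least 1. Combining the bounds, tw(G) = 1.

Treewidth 1.
One such decomposition:
Bags: B1 = {6, 8}  B2 = {2, 6}  B3 = {2, 3}  B4 = {3, 9}  B5 = {4, 9}  B6 = {4, 7}  B7 = {1, 7}  B8 = {1, 5}  B9 = {0, 5}
Tree: B1–B2, B2–B3, B3–B4, B4–B5, B5–B6, B6–B7, B7–B8, B8–B9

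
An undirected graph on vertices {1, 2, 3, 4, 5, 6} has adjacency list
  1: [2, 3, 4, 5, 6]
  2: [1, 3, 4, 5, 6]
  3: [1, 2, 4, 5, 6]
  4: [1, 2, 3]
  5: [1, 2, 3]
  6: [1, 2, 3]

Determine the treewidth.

3

A width-3 tree decomposition is:
Bags: B1 = {1, 2, 3, 4}  B2 = {1, 2, 3, 6}  B3 = {1, 2, 3, 5}
Tree: B1–B2, B2–B3
Each bag holds 4 vertices, so the decomposition has width 3, which upper-bounds the treewidth. Conversely, {1, 2, 3, 4} is a clique of size 4, and the vertices of any clique must share a bag in every tree decomposition; so some bag has ≥ 4 vertices and tw(G) ≥ 3. Combining the bounds, tw(G) = 3.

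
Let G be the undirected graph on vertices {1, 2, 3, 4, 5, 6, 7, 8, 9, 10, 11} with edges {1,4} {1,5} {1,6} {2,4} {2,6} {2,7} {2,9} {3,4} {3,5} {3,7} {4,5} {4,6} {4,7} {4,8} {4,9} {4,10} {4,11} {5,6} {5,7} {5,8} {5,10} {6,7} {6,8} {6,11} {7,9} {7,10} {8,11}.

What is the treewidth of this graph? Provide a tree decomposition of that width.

Treewidth 3.
Bags: B1 = {4, 5, 6, 7}  B2 = {4, 5, 6, 8}  B3 = {2, 4, 6, 7}  B4 = {1, 4, 5, 6}  B5 = {3, 4, 5, 7}  B6 = {4, 6, 8, 11}  B7 = {4, 5, 7, 10}  B8 = {2, 4, 7, 9}
Tree: B1–B2, B1–B3, B1–B4, B1–B5, B2–B6, B5–B7, B3–B8

Each bag holds 4 vertices, so the decomposition has width 3, which upper-bounds the treewidth. On the other hand G contains the 4-clique {2, 4, 7, 9}. A clique must lie in a single bag of any decomposition, so no decomposition can have width below 3. The upper and lower bounds meet at 3, so that is the treewidth.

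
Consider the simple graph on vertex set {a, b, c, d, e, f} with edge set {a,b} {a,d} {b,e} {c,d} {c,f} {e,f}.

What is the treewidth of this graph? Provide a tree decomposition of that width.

Treewidth 2.
Bags: B1 = {c, e, f}  B2 = {c, d, e}  B3 = {a, d, e}  B4 = {a, b, e}
Tree: B1–B2, B2–B3, B3–B4

Each bag holds 3 vertices, so the decomposition has width 2, which upper-bounds the treewidth. Since e–f–c–d–a–b–e is a cycle in G, G is not acyclic. Forests are exactly the graphs of treewidth ≤ 1, so tw(G) ≥ 2. Hence tw(G) = 2 exactly.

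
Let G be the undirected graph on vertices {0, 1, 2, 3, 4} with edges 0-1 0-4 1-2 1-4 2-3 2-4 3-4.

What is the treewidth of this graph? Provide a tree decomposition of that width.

Treewidth 2.
Bags: B1 = {2, 3, 4}  B2 = {1, 2, 4}  B3 = {0, 1, 4}
Tree: B1–B2, B2–B3

Every bag has size at most 3, so the width is 3 − 1 = 2 and tw(G) ≤ 2. On the other hand G contains the 3-clique {0, 1, 4}. A clique must lie in a single bag of any decomposition, so no decomposition can have width below 2. The upper and lower bounds meet at 2, so that is the treewidth.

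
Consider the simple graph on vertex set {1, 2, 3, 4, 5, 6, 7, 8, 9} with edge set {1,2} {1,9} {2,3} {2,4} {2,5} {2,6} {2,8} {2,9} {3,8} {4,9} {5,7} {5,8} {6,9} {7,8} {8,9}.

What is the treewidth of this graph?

2

A width-2 tree decomposition is:
Bags: B1 = {2, 8, 9}  B2 = {2, 5, 8}  B3 = {2, 4, 9}  B4 = {1, 2, 9}  B5 = {5, 7, 8}  B6 = {2, 6, 9}  B7 = {2, 3, 8}
Tree: B1–B2, B1–B3, B3–B4, B2–B5, B4–B6, B1–B7
Every bag has size at most 3, so the width is 3 − 1 = 2 and tw(G) ≤ 2. For the lower bound, the 3 vertices {2, 8, 9} are pairwise adjacent, and any tree decomposition puts a clique entirely inside one bag — forcing width ≥ 2. Combining the bounds, tw(G) = 2.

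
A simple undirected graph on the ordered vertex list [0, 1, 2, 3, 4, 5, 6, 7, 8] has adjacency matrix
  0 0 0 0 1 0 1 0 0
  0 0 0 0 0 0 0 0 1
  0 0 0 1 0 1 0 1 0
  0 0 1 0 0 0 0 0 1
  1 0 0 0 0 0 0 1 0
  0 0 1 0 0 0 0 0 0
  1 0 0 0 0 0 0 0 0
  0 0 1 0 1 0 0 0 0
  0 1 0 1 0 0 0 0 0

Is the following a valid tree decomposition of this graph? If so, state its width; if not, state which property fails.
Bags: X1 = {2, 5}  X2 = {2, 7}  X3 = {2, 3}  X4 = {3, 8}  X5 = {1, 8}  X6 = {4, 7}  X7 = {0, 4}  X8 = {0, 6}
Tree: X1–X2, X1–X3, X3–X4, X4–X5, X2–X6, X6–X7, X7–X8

Vertex coverage: the bags together contain {0, 1, 2, 3, 4, 5, 6, 7, 8}, the full vertex set. Edge coverage: each edge of G has both endpoints in at least one bag. Running intersection: for every vertex, the bags containing it form a connected subtree. All three properties hold, so this is a valid tree decomposition of width max|bag| − 1 = 1, and hence tw(G) ≤ 1.

Yes; width 1.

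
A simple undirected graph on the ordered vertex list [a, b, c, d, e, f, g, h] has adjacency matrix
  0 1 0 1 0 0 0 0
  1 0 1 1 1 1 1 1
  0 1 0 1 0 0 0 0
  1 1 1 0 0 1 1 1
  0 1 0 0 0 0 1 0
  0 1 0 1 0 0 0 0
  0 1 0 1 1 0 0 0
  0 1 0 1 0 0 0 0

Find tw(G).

2

A width-2 tree decomposition is:
Bags: B1 = {b, d, g}  B2 = {a, b, d}  B3 = {b, c, d}  B4 = {b, d, h}  B5 = {b, e, g}  B6 = {b, d, f}
Tree: B1–B2, B2–B3, B1–B4, B1–B5, B4–B6
Each bag holds 3 vertices, so the decomposition has width 2, which upper-bounds the treewidth. Conversely, {b, d, f} is a clique of size 3, and the vertices of any clique must share a bag in every tree decomposition; so some bag has ≥ 3 vertices and tw(G) ≥ 2. Hence tw(G) = 2 exactly.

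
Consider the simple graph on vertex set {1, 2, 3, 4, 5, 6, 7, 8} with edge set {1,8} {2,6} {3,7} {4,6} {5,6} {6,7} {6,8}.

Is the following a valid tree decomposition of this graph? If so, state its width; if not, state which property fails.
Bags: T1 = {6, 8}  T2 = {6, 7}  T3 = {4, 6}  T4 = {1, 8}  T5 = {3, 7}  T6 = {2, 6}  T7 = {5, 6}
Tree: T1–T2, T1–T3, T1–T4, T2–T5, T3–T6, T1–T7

Yes; width 1.

Every vertex of G appears in some bag (union = {1, 2, 3, 4, 5, 6, 7, 8}); every edge is covered by a bag; and for each vertex v the set of bags containing v is connected in the bag tree. The decomposition is therefore valid. The largest bag has 2 vertices, so the width is 1.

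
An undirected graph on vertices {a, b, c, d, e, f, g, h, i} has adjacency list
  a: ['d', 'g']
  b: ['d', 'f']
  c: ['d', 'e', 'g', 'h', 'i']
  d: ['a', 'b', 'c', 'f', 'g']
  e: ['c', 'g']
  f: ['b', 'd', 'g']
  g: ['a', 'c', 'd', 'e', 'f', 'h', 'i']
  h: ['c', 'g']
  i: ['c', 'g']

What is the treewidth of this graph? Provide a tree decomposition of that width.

Treewidth 2.
Bags: B1 = {c, g, h}  B2 = {c, d, g}  B3 = {d, f, g}  B4 = {b, d, f}  B5 = {c, e, g}  B6 = {c, g, i}  B7 = {a, d, g}
Tree: B1–B2, B2–B3, B3–B4, B2–B5, B2–B6, B3–B7

Each bag holds 3 vertices, so the decomposition has width 2, which upper-bounds the treewidth. Conversely, {a, d, g} is a clique of size 3, and the vertices of any clique must share a bag in every tree decomposition; so some bag has ≥ 3 vertices and tw(G) ≥ 2. Hence tw(G) = 2 exactly.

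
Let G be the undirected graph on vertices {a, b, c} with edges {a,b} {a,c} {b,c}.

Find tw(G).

2

A width-2 tree decomposition is:
Bags: B1 = {a, b, c}
Tree: (single bag)
A single bag containing all 3 vertices is trivially a valid decomposition of width 2. Conversely, {a, b, c} is a clique of size 3, and the vertices of any clique must share a bag in every tree decomposition; so some bag has ≥ 3 vertices and tw(G) ≥ 2. The upper and lower bounds meet at 2, so that is the treewidth.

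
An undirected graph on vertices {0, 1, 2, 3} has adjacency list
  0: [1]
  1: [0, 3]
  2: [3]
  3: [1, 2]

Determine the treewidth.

A width-1 tree decomposition is:
Bags: B1 = {2, 3}  B2 = {1, 3}  B3 = {0, 1}
Tree: B1–B2, B2–B3
Every bag has size at most 2, so the width is 2 − 1 = 1 and tw(G) ≤ 1. Any graph with an edge has treewidth ≥ 1, and G has the edge 2–3. Combining the bounds, tw(G) = 1.

1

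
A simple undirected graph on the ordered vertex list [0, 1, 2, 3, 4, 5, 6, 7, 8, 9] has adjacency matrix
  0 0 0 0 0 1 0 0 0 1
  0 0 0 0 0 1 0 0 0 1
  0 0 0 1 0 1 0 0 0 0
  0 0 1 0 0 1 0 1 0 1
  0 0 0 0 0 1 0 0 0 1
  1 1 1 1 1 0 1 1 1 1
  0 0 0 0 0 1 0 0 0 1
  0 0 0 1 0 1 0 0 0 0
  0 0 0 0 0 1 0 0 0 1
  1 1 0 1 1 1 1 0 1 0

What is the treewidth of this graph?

2

A width-2 tree decomposition is:
Bags: B1 = {1, 5, 9}  B2 = {3, 5, 9}  B3 = {2, 3, 5}  B4 = {4, 5, 9}  B5 = {3, 5, 7}  B6 = {5, 8, 9}  B7 = {5, 6, 9}  B8 = {0, 5, 9}
Tree: B1–B2, B2–B3, B1–B4, B3–B5, B1–B6, B1–B7, B6–B8
Each bag holds 3 vertices, so the decomposition has width 2, which upper-bounds the treewidth. For the lower bound, the 3 vertices {0, 5, 9} are pairwise adjacent, and any tree decomposition puts a clique entirely inside one bag — forcing width ≥ 2. The upper and lower bounds meet at 2, so that is the treewidth.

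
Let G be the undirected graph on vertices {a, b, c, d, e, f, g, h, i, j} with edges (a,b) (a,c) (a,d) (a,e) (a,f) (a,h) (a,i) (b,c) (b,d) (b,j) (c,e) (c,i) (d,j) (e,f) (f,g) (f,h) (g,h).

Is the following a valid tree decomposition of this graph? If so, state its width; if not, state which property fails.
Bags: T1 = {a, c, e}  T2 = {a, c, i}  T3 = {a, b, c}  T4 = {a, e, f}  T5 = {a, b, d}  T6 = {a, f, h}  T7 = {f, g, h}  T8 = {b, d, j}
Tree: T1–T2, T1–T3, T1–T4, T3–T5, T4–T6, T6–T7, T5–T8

Yes; width 2.

Vertex coverage: the bags together contain {a, b, c, d, e, f, g, h, i, j}, the full vertex set. Edge coverage: each edge of G has both endpoints in at least one bag. Running intersection: for every vertex, the bags containing it form a connected subtree. All three properties hold, so this is a valid tree decomposition of width max|bag| − 1 = 2, and hence tw(G) ≤ 2.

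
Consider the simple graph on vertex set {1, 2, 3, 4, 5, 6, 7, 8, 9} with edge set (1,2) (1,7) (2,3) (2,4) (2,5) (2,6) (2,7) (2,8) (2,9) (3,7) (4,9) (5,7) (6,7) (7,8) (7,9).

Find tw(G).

2

A width-2 tree decomposition is:
Bags: B1 = {2, 7, 8}  B2 = {1, 2, 7}  B3 = {2, 3, 7}  B4 = {2, 6, 7}  B5 = {2, 7, 9}  B6 = {2, 5, 7}  B7 = {2, 4, 9}
Tree: B1–B2, B2–B3, B2–B4, B1–B5, B3–B6, B5–B7
Each bag holds 3 vertices, so the decomposition has width 2, which upper-bounds the treewidth. On the other hand G contains the 3-clique {2, 4, 9}. A clique must lie in a single bag of any decomposition, so no decomposition can have width below 2. The upper and lower bounds meet at 2, so that is the treewidth.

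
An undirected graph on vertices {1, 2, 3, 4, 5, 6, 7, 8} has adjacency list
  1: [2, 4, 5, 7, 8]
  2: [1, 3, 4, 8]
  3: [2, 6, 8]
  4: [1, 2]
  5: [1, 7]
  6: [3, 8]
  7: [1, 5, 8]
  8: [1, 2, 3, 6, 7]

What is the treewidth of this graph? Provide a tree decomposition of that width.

Every bag has size at most 3, so the width is 3 − 1 = 2 and tw(G) ≤ 2. Conversely, {1, 2, 8} is a clique of size 3, and the vertices of any clique must share a bag in every tree decomposition; so some bag has ≥ 3 vertices and tw(G) ≥ 2. The upper and lower bounds meet at 2, so that is the treewidth.

Treewidth 2.
One optimal decomposition is:
Bags: B1 = {1, 2, 8}  B2 = {1, 7, 8}  B3 = {2, 3, 8}  B4 = {1, 2, 4}  B5 = {3, 6, 8}  B6 = {1, 5, 7}
Tree: B1–B2, B1–B3, B1–B4, B3–B5, B2–B6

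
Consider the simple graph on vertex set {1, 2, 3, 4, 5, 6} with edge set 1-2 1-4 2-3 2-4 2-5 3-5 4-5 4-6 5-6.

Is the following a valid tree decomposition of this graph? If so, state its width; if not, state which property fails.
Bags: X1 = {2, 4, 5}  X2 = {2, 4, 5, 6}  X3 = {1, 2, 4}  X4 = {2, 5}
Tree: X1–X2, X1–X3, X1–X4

A tree decomposition must satisfy three properties: every vertex lies in some bag; for every edge, both endpoints lie together in some bag; and for every vertex, the bags containing it form a connected subtree. Here vertex 3 appears in no bag, so the decomposition is invalid.

No — vertex 3 appears in no bag.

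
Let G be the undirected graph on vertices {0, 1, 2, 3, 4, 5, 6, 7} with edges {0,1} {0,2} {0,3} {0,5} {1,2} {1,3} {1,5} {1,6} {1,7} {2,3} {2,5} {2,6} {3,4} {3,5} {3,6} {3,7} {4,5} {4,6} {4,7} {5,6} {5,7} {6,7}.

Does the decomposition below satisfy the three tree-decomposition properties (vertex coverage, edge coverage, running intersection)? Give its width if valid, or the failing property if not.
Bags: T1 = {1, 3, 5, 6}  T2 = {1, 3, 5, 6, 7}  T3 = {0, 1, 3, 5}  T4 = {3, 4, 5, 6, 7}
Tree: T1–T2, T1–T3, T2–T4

A tree decomposition must satisfy three properties: every vertex lies in some bag; for every edge, both endpoints lie together in some bag; and for every vertex, the bags containing it form a connected subtree. Here vertex 2 appears in no bag, so the decomposition is invalid.

No — vertex 2 appears in no bag.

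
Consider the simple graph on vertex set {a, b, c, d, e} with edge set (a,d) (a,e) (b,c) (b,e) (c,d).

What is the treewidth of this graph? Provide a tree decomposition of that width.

Treewidth 2.
One optimal decomposition is:
Bags: B1 = {a, c, d}  B2 = {a, b, c}  B3 = {a, b, e}
Tree: B1–B2, B2–B3

Every bag has size at most 3, so the width is 3 − 1 = 2 and tw(G) ≤ 2. For the lower bound, G contains the cycle a–d–c–b–e–a, so G is not a forest; only forests have treewidth ≤ 1, hence tw(G) ≥ 2. The upper and lower bounds meet at 2, so that is the treewidth.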